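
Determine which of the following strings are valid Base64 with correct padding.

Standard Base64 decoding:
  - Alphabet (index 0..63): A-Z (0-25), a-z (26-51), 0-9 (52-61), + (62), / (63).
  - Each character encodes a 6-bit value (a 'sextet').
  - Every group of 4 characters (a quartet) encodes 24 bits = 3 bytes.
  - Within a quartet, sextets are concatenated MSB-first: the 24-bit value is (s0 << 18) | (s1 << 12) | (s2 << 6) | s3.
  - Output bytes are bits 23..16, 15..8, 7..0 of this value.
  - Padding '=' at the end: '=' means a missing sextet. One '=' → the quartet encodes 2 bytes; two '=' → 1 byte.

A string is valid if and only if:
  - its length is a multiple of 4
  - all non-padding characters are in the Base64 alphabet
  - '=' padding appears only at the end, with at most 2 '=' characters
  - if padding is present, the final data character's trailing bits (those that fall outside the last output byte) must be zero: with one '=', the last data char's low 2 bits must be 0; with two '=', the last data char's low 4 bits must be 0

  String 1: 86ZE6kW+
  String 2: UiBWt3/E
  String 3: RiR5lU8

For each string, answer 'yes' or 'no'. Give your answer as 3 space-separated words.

Answer: yes yes no

Derivation:
String 1: '86ZE6kW+' → valid
String 2: 'UiBWt3/E' → valid
String 3: 'RiR5lU8' → invalid (len=7 not mult of 4)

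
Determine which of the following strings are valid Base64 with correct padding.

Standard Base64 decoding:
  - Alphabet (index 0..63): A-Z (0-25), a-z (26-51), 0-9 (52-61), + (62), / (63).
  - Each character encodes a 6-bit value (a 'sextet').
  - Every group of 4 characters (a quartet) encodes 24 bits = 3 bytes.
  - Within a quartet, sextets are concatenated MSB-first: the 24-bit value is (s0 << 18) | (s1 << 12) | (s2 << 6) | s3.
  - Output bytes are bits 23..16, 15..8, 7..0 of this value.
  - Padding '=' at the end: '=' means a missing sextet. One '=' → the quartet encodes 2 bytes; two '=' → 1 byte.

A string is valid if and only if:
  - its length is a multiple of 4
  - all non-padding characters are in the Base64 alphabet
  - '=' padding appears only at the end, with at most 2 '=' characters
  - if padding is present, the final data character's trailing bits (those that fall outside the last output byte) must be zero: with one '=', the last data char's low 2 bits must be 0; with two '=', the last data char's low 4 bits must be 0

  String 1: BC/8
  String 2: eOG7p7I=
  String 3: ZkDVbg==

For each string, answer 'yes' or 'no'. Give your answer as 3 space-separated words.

String 1: 'BC/8' → valid
String 2: 'eOG7p7I=' → valid
String 3: 'ZkDVbg==' → valid

Answer: yes yes yes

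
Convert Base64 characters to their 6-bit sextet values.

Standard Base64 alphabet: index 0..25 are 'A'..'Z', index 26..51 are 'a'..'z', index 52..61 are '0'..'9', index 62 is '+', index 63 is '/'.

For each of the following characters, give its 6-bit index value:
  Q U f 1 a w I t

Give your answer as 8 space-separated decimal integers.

'Q': A..Z range, ord('Q') − ord('A') = 16
'U': A..Z range, ord('U') − ord('A') = 20
'f': a..z range, 26 + ord('f') − ord('a') = 31
'1': 0..9 range, 52 + ord('1') − ord('0') = 53
'a': a..z range, 26 + ord('a') − ord('a') = 26
'w': a..z range, 26 + ord('w') − ord('a') = 48
'I': A..Z range, ord('I') − ord('A') = 8
't': a..z range, 26 + ord('t') − ord('a') = 45

Answer: 16 20 31 53 26 48 8 45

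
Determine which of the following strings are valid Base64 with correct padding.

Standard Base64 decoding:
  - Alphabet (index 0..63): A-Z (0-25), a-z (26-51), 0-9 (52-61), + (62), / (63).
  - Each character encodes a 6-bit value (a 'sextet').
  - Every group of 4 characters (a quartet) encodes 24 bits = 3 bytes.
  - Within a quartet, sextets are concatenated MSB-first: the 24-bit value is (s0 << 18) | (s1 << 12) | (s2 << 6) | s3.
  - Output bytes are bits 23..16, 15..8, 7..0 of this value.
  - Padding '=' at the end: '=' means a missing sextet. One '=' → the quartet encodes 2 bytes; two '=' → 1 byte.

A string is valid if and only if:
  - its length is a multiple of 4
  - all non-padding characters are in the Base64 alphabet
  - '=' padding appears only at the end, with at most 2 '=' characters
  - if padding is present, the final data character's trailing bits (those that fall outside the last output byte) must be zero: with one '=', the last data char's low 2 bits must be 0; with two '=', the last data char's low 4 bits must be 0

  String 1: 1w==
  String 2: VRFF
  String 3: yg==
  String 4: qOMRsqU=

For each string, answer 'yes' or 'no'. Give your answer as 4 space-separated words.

String 1: '1w==' → valid
String 2: 'VRFF' → valid
String 3: 'yg==' → valid
String 4: 'qOMRsqU=' → valid

Answer: yes yes yes yes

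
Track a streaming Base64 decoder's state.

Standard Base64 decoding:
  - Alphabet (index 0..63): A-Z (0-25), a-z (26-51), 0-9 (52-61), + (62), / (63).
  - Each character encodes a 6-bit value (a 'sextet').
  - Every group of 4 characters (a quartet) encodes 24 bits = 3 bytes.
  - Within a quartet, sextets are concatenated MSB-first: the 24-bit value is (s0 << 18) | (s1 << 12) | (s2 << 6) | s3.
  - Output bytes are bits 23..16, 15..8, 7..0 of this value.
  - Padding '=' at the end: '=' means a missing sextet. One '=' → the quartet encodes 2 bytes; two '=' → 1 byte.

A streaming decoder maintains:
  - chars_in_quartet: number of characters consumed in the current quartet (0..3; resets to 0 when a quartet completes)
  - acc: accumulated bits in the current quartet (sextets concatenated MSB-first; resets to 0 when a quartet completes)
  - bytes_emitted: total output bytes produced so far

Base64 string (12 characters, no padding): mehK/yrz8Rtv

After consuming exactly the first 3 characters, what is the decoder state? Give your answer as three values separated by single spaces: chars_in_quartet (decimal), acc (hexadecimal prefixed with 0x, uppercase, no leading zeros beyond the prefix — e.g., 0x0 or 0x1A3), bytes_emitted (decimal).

Answer: 3 0x267A1 0

Derivation:
After char 0 ('m'=38): chars_in_quartet=1 acc=0x26 bytes_emitted=0
After char 1 ('e'=30): chars_in_quartet=2 acc=0x99E bytes_emitted=0
After char 2 ('h'=33): chars_in_quartet=3 acc=0x267A1 bytes_emitted=0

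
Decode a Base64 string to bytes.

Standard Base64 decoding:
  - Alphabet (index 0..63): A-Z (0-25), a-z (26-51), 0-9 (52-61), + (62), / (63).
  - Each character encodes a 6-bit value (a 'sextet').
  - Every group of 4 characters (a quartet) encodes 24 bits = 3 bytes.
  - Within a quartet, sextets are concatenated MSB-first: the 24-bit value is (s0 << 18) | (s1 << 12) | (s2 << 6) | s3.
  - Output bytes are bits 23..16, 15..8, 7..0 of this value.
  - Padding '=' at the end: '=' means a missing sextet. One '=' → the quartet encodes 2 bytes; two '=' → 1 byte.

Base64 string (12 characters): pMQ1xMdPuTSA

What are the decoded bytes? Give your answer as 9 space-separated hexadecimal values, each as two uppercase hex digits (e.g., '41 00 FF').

After char 0 ('p'=41): chars_in_quartet=1 acc=0x29 bytes_emitted=0
After char 1 ('M'=12): chars_in_quartet=2 acc=0xA4C bytes_emitted=0
After char 2 ('Q'=16): chars_in_quartet=3 acc=0x29310 bytes_emitted=0
After char 3 ('1'=53): chars_in_quartet=4 acc=0xA4C435 -> emit A4 C4 35, reset; bytes_emitted=3
After char 4 ('x'=49): chars_in_quartet=1 acc=0x31 bytes_emitted=3
After char 5 ('M'=12): chars_in_quartet=2 acc=0xC4C bytes_emitted=3
After char 6 ('d'=29): chars_in_quartet=3 acc=0x3131D bytes_emitted=3
After char 7 ('P'=15): chars_in_quartet=4 acc=0xC4C74F -> emit C4 C7 4F, reset; bytes_emitted=6
After char 8 ('u'=46): chars_in_quartet=1 acc=0x2E bytes_emitted=6
After char 9 ('T'=19): chars_in_quartet=2 acc=0xB93 bytes_emitted=6
After char 10 ('S'=18): chars_in_quartet=3 acc=0x2E4D2 bytes_emitted=6
After char 11 ('A'=0): chars_in_quartet=4 acc=0xB93480 -> emit B9 34 80, reset; bytes_emitted=9

Answer: A4 C4 35 C4 C7 4F B9 34 80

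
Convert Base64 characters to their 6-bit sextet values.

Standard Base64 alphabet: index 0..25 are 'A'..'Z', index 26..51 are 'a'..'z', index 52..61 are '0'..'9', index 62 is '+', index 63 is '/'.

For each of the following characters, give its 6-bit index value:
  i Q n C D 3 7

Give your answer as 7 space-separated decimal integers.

'i': a..z range, 26 + ord('i') − ord('a') = 34
'Q': A..Z range, ord('Q') − ord('A') = 16
'n': a..z range, 26 + ord('n') − ord('a') = 39
'C': A..Z range, ord('C') − ord('A') = 2
'D': A..Z range, ord('D') − ord('A') = 3
'3': 0..9 range, 52 + ord('3') − ord('0') = 55
'7': 0..9 range, 52 + ord('7') − ord('0') = 59

Answer: 34 16 39 2 3 55 59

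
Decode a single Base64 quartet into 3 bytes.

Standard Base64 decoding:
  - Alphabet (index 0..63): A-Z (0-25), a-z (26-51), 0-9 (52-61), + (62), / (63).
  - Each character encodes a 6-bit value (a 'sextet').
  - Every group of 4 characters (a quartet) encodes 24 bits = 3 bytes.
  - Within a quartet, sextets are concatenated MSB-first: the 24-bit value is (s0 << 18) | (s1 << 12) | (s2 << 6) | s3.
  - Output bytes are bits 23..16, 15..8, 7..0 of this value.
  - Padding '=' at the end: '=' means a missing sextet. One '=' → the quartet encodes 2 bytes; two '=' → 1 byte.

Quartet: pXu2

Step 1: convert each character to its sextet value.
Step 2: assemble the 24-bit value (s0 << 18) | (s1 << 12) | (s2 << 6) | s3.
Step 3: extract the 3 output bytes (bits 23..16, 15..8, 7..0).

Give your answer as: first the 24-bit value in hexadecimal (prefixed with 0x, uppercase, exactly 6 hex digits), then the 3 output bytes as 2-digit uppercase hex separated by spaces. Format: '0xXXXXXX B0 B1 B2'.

Sextets: p=41, X=23, u=46, 2=54
24-bit: (41<<18) | (23<<12) | (46<<6) | 54
      = 0xA40000 | 0x017000 | 0x000B80 | 0x000036
      = 0xA57BB6
Bytes: (v>>16)&0xFF=A5, (v>>8)&0xFF=7B, v&0xFF=B6

Answer: 0xA57BB6 A5 7B B6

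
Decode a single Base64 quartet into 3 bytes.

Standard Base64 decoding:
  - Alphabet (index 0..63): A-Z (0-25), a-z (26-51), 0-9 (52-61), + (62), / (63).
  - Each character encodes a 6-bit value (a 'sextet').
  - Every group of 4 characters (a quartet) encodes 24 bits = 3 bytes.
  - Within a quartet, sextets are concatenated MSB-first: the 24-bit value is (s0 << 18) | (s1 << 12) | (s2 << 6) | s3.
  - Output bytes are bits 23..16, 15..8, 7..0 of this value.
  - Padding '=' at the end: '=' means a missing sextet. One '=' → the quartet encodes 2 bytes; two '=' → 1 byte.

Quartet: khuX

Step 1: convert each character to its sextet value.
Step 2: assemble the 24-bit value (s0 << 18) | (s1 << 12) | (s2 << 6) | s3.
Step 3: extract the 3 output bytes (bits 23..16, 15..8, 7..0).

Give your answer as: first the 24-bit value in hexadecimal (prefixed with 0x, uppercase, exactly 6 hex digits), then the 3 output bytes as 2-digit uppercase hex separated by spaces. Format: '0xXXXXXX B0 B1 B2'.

Answer: 0x921B97 92 1B 97

Derivation:
Sextets: k=36, h=33, u=46, X=23
24-bit: (36<<18) | (33<<12) | (46<<6) | 23
      = 0x900000 | 0x021000 | 0x000B80 | 0x000017
      = 0x921B97
Bytes: (v>>16)&0xFF=92, (v>>8)&0xFF=1B, v&0xFF=97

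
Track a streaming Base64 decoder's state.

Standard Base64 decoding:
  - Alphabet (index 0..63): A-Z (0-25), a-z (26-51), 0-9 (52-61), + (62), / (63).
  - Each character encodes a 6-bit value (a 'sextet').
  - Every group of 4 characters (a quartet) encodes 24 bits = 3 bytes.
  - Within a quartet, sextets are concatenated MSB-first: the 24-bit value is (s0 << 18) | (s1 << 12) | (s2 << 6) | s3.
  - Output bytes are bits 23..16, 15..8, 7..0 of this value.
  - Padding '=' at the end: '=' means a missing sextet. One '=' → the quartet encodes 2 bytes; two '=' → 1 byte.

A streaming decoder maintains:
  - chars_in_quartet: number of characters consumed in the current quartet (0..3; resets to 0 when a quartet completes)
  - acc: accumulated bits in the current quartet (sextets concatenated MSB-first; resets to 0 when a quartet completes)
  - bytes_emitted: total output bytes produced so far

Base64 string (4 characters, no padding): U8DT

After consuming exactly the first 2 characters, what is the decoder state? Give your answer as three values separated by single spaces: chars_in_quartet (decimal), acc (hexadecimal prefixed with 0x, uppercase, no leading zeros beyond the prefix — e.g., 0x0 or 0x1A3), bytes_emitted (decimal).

Answer: 2 0x53C 0

Derivation:
After char 0 ('U'=20): chars_in_quartet=1 acc=0x14 bytes_emitted=0
After char 1 ('8'=60): chars_in_quartet=2 acc=0x53C bytes_emitted=0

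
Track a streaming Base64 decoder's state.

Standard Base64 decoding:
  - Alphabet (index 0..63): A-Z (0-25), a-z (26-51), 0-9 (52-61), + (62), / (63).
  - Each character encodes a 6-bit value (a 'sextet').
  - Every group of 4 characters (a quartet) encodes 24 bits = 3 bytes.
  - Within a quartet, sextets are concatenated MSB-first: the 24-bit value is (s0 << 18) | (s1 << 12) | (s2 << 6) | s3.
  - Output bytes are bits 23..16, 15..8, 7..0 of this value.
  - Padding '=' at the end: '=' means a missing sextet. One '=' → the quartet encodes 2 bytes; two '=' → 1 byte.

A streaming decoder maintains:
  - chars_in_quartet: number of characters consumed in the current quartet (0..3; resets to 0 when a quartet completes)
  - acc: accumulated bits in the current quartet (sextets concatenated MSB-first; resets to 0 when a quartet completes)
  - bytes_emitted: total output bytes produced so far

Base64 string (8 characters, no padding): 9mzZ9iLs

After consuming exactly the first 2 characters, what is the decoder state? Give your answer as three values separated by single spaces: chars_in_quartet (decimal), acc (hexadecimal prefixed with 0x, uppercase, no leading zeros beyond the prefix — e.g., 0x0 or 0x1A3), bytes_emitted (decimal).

Answer: 2 0xF66 0

Derivation:
After char 0 ('9'=61): chars_in_quartet=1 acc=0x3D bytes_emitted=0
After char 1 ('m'=38): chars_in_quartet=2 acc=0xF66 bytes_emitted=0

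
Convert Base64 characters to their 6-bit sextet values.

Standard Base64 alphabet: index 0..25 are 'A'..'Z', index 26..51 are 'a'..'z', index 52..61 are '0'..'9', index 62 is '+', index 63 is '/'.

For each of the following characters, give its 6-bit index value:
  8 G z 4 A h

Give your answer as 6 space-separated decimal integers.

Answer: 60 6 51 56 0 33

Derivation:
'8': 0..9 range, 52 + ord('8') − ord('0') = 60
'G': A..Z range, ord('G') − ord('A') = 6
'z': a..z range, 26 + ord('z') − ord('a') = 51
'4': 0..9 range, 52 + ord('4') − ord('0') = 56
'A': A..Z range, ord('A') − ord('A') = 0
'h': a..z range, 26 + ord('h') − ord('a') = 33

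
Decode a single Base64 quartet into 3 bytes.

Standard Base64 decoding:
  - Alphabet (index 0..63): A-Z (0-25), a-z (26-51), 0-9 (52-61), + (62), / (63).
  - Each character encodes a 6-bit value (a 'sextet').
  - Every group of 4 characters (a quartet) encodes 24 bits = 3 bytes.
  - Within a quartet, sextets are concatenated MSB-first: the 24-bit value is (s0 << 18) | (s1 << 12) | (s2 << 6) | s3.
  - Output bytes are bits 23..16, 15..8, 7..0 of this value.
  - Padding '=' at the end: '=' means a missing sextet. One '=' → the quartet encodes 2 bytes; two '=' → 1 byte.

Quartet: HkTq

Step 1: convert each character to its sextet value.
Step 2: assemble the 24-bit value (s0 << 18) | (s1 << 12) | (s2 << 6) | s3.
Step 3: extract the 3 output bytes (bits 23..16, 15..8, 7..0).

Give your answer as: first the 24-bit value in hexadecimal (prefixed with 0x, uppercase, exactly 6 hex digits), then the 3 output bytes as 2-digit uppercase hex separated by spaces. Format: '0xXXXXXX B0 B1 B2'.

Sextets: H=7, k=36, T=19, q=42
24-bit: (7<<18) | (36<<12) | (19<<6) | 42
      = 0x1C0000 | 0x024000 | 0x0004C0 | 0x00002A
      = 0x1E44EA
Bytes: (v>>16)&0xFF=1E, (v>>8)&0xFF=44, v&0xFF=EA

Answer: 0x1E44EA 1E 44 EA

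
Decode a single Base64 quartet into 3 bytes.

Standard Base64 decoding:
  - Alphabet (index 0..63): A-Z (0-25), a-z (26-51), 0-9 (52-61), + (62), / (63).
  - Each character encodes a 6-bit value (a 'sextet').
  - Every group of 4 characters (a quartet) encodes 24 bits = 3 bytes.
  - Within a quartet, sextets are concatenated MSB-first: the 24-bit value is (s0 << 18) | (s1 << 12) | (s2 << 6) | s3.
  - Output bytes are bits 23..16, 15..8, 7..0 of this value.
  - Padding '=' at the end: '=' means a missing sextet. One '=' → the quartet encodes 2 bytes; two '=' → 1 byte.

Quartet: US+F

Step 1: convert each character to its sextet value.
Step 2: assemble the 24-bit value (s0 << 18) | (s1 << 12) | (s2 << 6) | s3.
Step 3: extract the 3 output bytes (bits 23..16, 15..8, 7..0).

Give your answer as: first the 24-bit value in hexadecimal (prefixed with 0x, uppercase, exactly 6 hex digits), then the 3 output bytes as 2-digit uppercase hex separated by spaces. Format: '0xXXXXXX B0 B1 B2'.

Answer: 0x512F85 51 2F 85

Derivation:
Sextets: U=20, S=18, +=62, F=5
24-bit: (20<<18) | (18<<12) | (62<<6) | 5
      = 0x500000 | 0x012000 | 0x000F80 | 0x000005
      = 0x512F85
Bytes: (v>>16)&0xFF=51, (v>>8)&0xFF=2F, v&0xFF=85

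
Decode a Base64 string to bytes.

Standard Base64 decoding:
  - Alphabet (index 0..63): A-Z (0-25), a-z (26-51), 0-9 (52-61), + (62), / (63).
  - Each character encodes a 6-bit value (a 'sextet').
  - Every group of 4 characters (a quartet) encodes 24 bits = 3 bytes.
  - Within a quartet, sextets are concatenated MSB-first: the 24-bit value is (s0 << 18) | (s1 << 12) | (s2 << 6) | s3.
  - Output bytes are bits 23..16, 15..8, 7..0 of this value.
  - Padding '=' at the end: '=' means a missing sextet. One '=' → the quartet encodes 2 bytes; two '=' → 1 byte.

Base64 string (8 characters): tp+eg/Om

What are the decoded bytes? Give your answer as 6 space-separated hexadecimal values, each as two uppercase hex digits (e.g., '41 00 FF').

After char 0 ('t'=45): chars_in_quartet=1 acc=0x2D bytes_emitted=0
After char 1 ('p'=41): chars_in_quartet=2 acc=0xB69 bytes_emitted=0
After char 2 ('+'=62): chars_in_quartet=3 acc=0x2DA7E bytes_emitted=0
After char 3 ('e'=30): chars_in_quartet=4 acc=0xB69F9E -> emit B6 9F 9E, reset; bytes_emitted=3
After char 4 ('g'=32): chars_in_quartet=1 acc=0x20 bytes_emitted=3
After char 5 ('/'=63): chars_in_quartet=2 acc=0x83F bytes_emitted=3
After char 6 ('O'=14): chars_in_quartet=3 acc=0x20FCE bytes_emitted=3
After char 7 ('m'=38): chars_in_quartet=4 acc=0x83F3A6 -> emit 83 F3 A6, reset; bytes_emitted=6

Answer: B6 9F 9E 83 F3 A6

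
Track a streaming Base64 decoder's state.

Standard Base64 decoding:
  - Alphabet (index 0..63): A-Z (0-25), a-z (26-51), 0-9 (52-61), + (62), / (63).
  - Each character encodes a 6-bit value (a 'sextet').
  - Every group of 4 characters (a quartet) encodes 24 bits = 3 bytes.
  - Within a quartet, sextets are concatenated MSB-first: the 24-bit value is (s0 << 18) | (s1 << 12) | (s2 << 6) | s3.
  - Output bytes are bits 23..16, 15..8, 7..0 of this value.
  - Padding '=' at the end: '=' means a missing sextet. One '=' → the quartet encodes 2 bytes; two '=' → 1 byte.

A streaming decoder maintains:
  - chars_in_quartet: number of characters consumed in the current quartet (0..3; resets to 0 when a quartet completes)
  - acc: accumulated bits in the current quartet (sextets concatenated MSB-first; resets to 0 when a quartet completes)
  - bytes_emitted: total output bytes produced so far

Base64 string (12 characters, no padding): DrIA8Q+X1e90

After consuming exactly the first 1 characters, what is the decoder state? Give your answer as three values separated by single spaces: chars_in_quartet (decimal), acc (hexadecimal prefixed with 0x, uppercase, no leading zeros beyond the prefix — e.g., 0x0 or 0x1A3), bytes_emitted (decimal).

Answer: 1 0x3 0

Derivation:
After char 0 ('D'=3): chars_in_quartet=1 acc=0x3 bytes_emitted=0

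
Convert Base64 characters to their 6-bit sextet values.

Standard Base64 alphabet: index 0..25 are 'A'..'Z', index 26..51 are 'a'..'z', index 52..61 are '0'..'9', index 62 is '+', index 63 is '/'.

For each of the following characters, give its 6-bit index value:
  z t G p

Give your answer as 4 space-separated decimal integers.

Answer: 51 45 6 41

Derivation:
'z': a..z range, 26 + ord('z') − ord('a') = 51
't': a..z range, 26 + ord('t') − ord('a') = 45
'G': A..Z range, ord('G') − ord('A') = 6
'p': a..z range, 26 + ord('p') − ord('a') = 41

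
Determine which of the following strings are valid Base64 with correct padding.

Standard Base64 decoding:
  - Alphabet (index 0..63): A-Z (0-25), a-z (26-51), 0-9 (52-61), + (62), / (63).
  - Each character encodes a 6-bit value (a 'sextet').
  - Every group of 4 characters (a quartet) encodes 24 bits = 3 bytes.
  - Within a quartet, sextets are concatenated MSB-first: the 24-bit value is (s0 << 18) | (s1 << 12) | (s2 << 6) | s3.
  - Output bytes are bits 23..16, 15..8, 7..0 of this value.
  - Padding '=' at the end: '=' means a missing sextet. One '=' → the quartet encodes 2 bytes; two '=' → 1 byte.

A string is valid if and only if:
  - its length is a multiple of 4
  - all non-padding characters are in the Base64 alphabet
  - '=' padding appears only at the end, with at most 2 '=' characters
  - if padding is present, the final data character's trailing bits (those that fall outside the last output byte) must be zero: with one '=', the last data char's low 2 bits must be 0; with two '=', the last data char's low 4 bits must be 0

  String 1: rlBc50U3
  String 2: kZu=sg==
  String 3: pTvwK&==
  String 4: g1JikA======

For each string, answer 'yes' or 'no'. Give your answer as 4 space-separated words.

String 1: 'rlBc50U3' → valid
String 2: 'kZu=sg==' → invalid (bad char(s): ['=']; '=' in middle)
String 3: 'pTvwK&==' → invalid (bad char(s): ['&'])
String 4: 'g1JikA======' → invalid (6 pad chars (max 2))

Answer: yes no no no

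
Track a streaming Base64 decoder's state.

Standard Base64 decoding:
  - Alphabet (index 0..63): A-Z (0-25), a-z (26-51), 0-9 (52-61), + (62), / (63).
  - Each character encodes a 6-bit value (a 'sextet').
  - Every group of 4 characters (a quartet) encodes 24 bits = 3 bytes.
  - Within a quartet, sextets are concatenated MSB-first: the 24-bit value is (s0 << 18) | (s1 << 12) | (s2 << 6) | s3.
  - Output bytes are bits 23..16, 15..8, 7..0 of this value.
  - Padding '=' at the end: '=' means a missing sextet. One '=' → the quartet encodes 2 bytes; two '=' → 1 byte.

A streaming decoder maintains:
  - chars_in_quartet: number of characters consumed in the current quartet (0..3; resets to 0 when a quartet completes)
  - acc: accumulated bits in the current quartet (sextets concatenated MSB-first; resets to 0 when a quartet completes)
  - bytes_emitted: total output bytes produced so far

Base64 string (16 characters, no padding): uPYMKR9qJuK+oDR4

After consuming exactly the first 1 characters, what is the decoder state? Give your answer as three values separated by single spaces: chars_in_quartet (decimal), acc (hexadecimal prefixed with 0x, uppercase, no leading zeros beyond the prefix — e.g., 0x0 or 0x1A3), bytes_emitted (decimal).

Answer: 1 0x2E 0

Derivation:
After char 0 ('u'=46): chars_in_quartet=1 acc=0x2E bytes_emitted=0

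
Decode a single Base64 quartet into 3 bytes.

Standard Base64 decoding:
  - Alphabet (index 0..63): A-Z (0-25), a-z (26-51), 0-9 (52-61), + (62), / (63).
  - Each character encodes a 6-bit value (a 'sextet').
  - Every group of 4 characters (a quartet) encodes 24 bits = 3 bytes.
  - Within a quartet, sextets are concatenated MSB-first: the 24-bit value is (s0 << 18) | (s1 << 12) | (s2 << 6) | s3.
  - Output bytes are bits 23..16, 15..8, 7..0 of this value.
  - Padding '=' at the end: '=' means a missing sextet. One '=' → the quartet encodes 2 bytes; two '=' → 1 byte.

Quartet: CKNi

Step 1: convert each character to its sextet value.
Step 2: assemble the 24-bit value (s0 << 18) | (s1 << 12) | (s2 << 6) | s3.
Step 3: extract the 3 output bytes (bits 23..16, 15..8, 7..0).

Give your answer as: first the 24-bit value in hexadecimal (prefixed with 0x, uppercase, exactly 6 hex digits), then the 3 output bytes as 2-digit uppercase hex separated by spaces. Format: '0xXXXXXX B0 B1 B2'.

Sextets: C=2, K=10, N=13, i=34
24-bit: (2<<18) | (10<<12) | (13<<6) | 34
      = 0x080000 | 0x00A000 | 0x000340 | 0x000022
      = 0x08A362
Bytes: (v>>16)&0xFF=08, (v>>8)&0xFF=A3, v&0xFF=62

Answer: 0x08A362 08 A3 62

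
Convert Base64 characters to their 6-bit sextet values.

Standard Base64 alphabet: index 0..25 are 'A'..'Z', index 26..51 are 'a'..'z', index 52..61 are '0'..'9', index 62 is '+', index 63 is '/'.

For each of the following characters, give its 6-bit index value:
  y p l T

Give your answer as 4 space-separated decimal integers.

Answer: 50 41 37 19

Derivation:
'y': a..z range, 26 + ord('y') − ord('a') = 50
'p': a..z range, 26 + ord('p') − ord('a') = 41
'l': a..z range, 26 + ord('l') − ord('a') = 37
'T': A..Z range, ord('T') − ord('A') = 19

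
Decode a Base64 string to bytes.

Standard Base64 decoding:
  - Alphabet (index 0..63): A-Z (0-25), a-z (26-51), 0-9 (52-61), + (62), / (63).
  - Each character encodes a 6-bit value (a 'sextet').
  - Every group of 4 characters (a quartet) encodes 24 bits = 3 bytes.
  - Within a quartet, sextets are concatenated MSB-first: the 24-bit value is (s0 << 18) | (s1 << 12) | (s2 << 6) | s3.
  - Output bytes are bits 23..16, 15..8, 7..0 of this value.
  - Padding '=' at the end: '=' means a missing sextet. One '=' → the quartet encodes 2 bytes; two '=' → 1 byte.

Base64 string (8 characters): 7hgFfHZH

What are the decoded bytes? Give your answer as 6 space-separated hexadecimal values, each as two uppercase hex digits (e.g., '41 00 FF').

Answer: EE 18 05 7C 76 47

Derivation:
After char 0 ('7'=59): chars_in_quartet=1 acc=0x3B bytes_emitted=0
After char 1 ('h'=33): chars_in_quartet=2 acc=0xEE1 bytes_emitted=0
After char 2 ('g'=32): chars_in_quartet=3 acc=0x3B860 bytes_emitted=0
After char 3 ('F'=5): chars_in_quartet=4 acc=0xEE1805 -> emit EE 18 05, reset; bytes_emitted=3
After char 4 ('f'=31): chars_in_quartet=1 acc=0x1F bytes_emitted=3
After char 5 ('H'=7): chars_in_quartet=2 acc=0x7C7 bytes_emitted=3
After char 6 ('Z'=25): chars_in_quartet=3 acc=0x1F1D9 bytes_emitted=3
After char 7 ('H'=7): chars_in_quartet=4 acc=0x7C7647 -> emit 7C 76 47, reset; bytes_emitted=6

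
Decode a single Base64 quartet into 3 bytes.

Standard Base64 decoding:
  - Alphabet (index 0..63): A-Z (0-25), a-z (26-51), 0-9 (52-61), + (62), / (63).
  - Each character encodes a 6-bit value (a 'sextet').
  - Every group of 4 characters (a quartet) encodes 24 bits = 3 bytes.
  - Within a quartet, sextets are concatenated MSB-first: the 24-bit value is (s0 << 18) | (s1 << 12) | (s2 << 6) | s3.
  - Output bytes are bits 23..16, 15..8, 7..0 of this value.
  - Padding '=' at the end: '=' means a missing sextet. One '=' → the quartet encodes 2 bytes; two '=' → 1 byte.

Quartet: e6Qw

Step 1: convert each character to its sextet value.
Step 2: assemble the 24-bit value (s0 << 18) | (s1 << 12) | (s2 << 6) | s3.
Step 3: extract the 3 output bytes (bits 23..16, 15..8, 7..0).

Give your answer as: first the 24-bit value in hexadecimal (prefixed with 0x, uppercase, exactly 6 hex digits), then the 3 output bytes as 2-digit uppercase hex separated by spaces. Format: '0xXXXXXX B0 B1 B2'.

Sextets: e=30, 6=58, Q=16, w=48
24-bit: (30<<18) | (58<<12) | (16<<6) | 48
      = 0x780000 | 0x03A000 | 0x000400 | 0x000030
      = 0x7BA430
Bytes: (v>>16)&0xFF=7B, (v>>8)&0xFF=A4, v&0xFF=30

Answer: 0x7BA430 7B A4 30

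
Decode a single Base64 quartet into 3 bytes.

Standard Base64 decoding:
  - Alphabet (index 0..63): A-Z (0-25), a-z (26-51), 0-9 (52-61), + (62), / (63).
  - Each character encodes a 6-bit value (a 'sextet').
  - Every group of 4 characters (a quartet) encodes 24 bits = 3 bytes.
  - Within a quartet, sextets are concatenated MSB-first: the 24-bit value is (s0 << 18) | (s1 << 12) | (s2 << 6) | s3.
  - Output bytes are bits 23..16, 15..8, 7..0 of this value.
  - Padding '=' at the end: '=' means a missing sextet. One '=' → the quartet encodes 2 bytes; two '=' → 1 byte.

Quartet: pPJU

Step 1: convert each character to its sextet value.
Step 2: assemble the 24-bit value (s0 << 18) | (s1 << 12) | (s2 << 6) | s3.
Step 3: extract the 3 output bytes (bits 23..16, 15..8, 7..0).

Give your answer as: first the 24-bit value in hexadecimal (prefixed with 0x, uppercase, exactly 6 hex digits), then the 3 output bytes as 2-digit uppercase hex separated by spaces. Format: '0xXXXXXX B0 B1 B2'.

Answer: 0xA4F254 A4 F2 54

Derivation:
Sextets: p=41, P=15, J=9, U=20
24-bit: (41<<18) | (15<<12) | (9<<6) | 20
      = 0xA40000 | 0x00F000 | 0x000240 | 0x000014
      = 0xA4F254
Bytes: (v>>16)&0xFF=A4, (v>>8)&0xFF=F2, v&0xFF=54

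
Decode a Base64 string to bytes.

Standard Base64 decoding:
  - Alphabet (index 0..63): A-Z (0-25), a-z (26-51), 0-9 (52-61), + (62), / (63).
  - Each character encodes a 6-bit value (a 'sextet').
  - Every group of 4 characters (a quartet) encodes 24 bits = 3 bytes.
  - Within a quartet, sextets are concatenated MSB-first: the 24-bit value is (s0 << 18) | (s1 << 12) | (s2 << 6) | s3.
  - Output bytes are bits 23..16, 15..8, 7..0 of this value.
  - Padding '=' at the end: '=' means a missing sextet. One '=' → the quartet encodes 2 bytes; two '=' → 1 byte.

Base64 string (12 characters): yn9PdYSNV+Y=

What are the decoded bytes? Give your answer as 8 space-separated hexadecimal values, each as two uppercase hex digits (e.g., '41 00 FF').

After char 0 ('y'=50): chars_in_quartet=1 acc=0x32 bytes_emitted=0
After char 1 ('n'=39): chars_in_quartet=2 acc=0xCA7 bytes_emitted=0
After char 2 ('9'=61): chars_in_quartet=3 acc=0x329FD bytes_emitted=0
After char 3 ('P'=15): chars_in_quartet=4 acc=0xCA7F4F -> emit CA 7F 4F, reset; bytes_emitted=3
After char 4 ('d'=29): chars_in_quartet=1 acc=0x1D bytes_emitted=3
After char 5 ('Y'=24): chars_in_quartet=2 acc=0x758 bytes_emitted=3
After char 6 ('S'=18): chars_in_quartet=3 acc=0x1D612 bytes_emitted=3
After char 7 ('N'=13): chars_in_quartet=4 acc=0x75848D -> emit 75 84 8D, reset; bytes_emitted=6
After char 8 ('V'=21): chars_in_quartet=1 acc=0x15 bytes_emitted=6
After char 9 ('+'=62): chars_in_quartet=2 acc=0x57E bytes_emitted=6
After char 10 ('Y'=24): chars_in_quartet=3 acc=0x15F98 bytes_emitted=6
Padding '=': partial quartet acc=0x15F98 -> emit 57 E6; bytes_emitted=8

Answer: CA 7F 4F 75 84 8D 57 E6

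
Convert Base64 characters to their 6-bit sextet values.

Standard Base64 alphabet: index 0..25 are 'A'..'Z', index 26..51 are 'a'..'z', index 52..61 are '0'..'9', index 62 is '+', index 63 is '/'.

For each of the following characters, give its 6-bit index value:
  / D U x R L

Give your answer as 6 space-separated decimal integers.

Answer: 63 3 20 49 17 11

Derivation:
'/': index 63
'D': A..Z range, ord('D') − ord('A') = 3
'U': A..Z range, ord('U') − ord('A') = 20
'x': a..z range, 26 + ord('x') − ord('a') = 49
'R': A..Z range, ord('R') − ord('A') = 17
'L': A..Z range, ord('L') − ord('A') = 11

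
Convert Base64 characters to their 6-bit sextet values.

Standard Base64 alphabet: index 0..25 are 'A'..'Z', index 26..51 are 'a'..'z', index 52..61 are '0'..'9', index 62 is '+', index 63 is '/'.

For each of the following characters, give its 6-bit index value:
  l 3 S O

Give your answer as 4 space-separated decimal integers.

'l': a..z range, 26 + ord('l') − ord('a') = 37
'3': 0..9 range, 52 + ord('3') − ord('0') = 55
'S': A..Z range, ord('S') − ord('A') = 18
'O': A..Z range, ord('O') − ord('A') = 14

Answer: 37 55 18 14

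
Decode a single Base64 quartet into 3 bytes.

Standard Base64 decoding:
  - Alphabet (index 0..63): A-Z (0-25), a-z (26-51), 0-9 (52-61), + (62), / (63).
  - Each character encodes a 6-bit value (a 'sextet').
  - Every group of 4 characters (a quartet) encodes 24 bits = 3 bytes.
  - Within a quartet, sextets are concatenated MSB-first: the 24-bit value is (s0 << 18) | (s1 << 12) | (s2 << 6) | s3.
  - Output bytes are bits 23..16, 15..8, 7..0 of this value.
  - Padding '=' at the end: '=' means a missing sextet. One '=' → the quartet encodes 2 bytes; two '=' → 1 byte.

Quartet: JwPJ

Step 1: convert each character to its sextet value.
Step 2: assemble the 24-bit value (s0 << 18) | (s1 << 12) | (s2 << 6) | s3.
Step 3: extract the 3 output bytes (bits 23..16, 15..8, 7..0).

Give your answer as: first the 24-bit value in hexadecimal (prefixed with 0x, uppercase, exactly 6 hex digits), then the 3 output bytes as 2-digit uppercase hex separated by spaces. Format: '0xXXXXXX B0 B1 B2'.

Answer: 0x2703C9 27 03 C9

Derivation:
Sextets: J=9, w=48, P=15, J=9
24-bit: (9<<18) | (48<<12) | (15<<6) | 9
      = 0x240000 | 0x030000 | 0x0003C0 | 0x000009
      = 0x2703C9
Bytes: (v>>16)&0xFF=27, (v>>8)&0xFF=03, v&0xFF=C9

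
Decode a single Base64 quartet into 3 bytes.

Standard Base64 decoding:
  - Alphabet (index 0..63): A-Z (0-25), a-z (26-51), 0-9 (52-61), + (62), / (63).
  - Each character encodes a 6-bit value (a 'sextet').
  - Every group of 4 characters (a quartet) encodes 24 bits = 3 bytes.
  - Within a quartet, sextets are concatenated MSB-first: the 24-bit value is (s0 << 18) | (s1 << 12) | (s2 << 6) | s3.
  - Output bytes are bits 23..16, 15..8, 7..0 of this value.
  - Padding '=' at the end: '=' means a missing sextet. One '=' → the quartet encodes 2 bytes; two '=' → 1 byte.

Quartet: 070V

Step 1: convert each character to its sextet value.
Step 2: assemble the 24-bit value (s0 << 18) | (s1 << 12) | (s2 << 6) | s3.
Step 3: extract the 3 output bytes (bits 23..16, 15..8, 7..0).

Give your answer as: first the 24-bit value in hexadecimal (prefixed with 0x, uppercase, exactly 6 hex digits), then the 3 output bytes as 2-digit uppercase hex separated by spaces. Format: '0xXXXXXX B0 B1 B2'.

Sextets: 0=52, 7=59, 0=52, V=21
24-bit: (52<<18) | (59<<12) | (52<<6) | 21
      = 0xD00000 | 0x03B000 | 0x000D00 | 0x000015
      = 0xD3BD15
Bytes: (v>>16)&0xFF=D3, (v>>8)&0xFF=BD, v&0xFF=15

Answer: 0xD3BD15 D3 BD 15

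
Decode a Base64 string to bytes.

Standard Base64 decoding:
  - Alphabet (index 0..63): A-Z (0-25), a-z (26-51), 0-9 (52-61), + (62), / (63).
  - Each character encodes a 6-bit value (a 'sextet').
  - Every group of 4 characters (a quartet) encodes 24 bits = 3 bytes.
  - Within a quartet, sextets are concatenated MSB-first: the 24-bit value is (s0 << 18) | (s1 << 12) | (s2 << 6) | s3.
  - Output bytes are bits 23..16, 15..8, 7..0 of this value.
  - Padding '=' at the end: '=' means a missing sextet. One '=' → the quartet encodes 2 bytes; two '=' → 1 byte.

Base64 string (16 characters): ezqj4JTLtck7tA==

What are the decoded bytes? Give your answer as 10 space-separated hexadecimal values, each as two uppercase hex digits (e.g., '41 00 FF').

After char 0 ('e'=30): chars_in_quartet=1 acc=0x1E bytes_emitted=0
After char 1 ('z'=51): chars_in_quartet=2 acc=0x7B3 bytes_emitted=0
After char 2 ('q'=42): chars_in_quartet=3 acc=0x1ECEA bytes_emitted=0
After char 3 ('j'=35): chars_in_quartet=4 acc=0x7B3AA3 -> emit 7B 3A A3, reset; bytes_emitted=3
After char 4 ('4'=56): chars_in_quartet=1 acc=0x38 bytes_emitted=3
After char 5 ('J'=9): chars_in_quartet=2 acc=0xE09 bytes_emitted=3
After char 6 ('T'=19): chars_in_quartet=3 acc=0x38253 bytes_emitted=3
After char 7 ('L'=11): chars_in_quartet=4 acc=0xE094CB -> emit E0 94 CB, reset; bytes_emitted=6
After char 8 ('t'=45): chars_in_quartet=1 acc=0x2D bytes_emitted=6
After char 9 ('c'=28): chars_in_quartet=2 acc=0xB5C bytes_emitted=6
After char 10 ('k'=36): chars_in_quartet=3 acc=0x2D724 bytes_emitted=6
After char 11 ('7'=59): chars_in_quartet=4 acc=0xB5C93B -> emit B5 C9 3B, reset; bytes_emitted=9
After char 12 ('t'=45): chars_in_quartet=1 acc=0x2D bytes_emitted=9
After char 13 ('A'=0): chars_in_quartet=2 acc=0xB40 bytes_emitted=9
Padding '==': partial quartet acc=0xB40 -> emit B4; bytes_emitted=10

Answer: 7B 3A A3 E0 94 CB B5 C9 3B B4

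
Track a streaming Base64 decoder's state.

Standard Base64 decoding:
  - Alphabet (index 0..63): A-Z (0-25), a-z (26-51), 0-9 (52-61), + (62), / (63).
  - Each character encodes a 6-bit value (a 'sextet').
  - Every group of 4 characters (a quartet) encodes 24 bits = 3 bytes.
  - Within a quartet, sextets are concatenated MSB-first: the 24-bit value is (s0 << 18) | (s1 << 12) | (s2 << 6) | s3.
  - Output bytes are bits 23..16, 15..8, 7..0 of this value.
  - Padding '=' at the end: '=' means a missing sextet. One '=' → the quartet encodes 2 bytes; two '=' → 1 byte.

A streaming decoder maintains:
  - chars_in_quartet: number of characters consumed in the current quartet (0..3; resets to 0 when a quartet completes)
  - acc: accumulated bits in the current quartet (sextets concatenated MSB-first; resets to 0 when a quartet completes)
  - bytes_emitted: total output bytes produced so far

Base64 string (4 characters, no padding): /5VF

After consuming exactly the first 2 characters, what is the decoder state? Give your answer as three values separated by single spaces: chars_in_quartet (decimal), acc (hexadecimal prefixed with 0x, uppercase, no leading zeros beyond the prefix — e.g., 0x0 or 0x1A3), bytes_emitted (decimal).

After char 0 ('/'=63): chars_in_quartet=1 acc=0x3F bytes_emitted=0
After char 1 ('5'=57): chars_in_quartet=2 acc=0xFF9 bytes_emitted=0

Answer: 2 0xFF9 0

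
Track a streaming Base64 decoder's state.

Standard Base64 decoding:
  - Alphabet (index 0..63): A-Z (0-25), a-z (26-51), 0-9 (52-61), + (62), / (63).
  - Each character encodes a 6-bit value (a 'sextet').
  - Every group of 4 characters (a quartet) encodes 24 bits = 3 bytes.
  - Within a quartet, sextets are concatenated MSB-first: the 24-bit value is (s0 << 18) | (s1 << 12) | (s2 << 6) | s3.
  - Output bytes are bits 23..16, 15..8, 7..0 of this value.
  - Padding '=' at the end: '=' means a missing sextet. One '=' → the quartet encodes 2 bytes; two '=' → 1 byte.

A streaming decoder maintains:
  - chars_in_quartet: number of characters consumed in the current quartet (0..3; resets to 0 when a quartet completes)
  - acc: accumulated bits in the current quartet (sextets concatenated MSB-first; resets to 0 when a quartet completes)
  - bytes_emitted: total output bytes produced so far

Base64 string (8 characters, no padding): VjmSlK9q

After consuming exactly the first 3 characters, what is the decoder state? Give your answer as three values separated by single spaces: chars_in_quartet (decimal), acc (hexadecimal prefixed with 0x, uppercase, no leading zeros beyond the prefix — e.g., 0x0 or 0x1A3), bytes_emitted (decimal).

Answer: 3 0x158E6 0

Derivation:
After char 0 ('V'=21): chars_in_quartet=1 acc=0x15 bytes_emitted=0
After char 1 ('j'=35): chars_in_quartet=2 acc=0x563 bytes_emitted=0
After char 2 ('m'=38): chars_in_quartet=3 acc=0x158E6 bytes_emitted=0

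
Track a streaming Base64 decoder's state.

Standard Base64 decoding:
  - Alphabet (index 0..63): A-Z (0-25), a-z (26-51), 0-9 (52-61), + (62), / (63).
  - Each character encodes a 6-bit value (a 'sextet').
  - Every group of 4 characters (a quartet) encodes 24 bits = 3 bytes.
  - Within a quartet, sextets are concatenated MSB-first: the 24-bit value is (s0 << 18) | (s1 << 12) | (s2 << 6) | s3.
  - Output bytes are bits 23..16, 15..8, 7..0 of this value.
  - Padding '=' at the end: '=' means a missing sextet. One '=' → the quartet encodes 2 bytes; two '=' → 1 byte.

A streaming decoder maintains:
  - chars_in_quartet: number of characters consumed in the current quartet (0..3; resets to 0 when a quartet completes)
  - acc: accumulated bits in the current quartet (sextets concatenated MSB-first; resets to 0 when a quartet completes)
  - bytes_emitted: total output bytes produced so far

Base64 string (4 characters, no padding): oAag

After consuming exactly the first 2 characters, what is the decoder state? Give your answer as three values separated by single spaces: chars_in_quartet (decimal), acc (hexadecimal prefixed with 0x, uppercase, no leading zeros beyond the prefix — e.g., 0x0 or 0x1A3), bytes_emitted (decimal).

After char 0 ('o'=40): chars_in_quartet=1 acc=0x28 bytes_emitted=0
After char 1 ('A'=0): chars_in_quartet=2 acc=0xA00 bytes_emitted=0

Answer: 2 0xA00 0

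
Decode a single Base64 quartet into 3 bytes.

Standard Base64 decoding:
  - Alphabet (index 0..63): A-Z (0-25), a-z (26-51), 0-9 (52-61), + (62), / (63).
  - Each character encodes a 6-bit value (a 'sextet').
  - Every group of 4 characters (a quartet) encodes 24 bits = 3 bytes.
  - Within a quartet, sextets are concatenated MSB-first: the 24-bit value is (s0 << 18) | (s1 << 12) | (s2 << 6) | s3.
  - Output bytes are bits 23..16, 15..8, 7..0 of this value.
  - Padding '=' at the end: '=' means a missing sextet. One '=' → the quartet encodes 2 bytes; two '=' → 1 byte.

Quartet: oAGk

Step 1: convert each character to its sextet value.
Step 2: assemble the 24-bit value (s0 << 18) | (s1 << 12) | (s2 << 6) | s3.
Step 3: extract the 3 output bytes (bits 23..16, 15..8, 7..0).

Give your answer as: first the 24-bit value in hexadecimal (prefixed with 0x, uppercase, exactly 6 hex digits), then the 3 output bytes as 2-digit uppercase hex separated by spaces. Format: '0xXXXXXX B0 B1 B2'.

Answer: 0xA001A4 A0 01 A4

Derivation:
Sextets: o=40, A=0, G=6, k=36
24-bit: (40<<18) | (0<<12) | (6<<6) | 36
      = 0xA00000 | 0x000000 | 0x000180 | 0x000024
      = 0xA001A4
Bytes: (v>>16)&0xFF=A0, (v>>8)&0xFF=01, v&0xFF=A4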